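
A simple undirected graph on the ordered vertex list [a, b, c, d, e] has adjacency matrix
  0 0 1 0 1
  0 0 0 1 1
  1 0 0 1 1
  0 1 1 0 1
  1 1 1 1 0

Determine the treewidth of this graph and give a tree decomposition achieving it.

Each bag holds 3 vertices, so the decomposition has width 2, which upper-bounds the treewidth. On the other hand G contains the 3-clique {c, d, e}. A clique must lie in a single bag of any decomposition, so no decomposition can have width below 2. Hence tw(G) = 2 exactly.

Treewidth 2.
One optimal decomposition is:
Bags: B1 = {c, d, e}  B2 = {b, d, e}  B3 = {a, c, e}
Tree: B1–B2, B1–B3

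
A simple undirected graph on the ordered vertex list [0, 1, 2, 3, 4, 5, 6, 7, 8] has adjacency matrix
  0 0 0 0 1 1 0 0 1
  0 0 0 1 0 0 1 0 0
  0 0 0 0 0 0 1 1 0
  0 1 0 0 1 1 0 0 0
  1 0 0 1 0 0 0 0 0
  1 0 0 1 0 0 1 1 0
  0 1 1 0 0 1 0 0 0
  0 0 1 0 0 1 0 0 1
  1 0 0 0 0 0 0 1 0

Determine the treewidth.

A width-3 tree decomposition is:
Bags: B1 = {1, 2, 6, 7}  B2 = {1, 5, 6, 7}  B3 = {1, 3, 5, 7}  B4 = {3, 5, 7, 8}  B5 = {0, 3, 5, 8}  B6 = {0, 3, 4, 8}
Tree: B1–B2, B2–B3, B3–B4, B4–B5, B5–B6
The largest bag has 4 vertices, giving width 3; this decomposition certifies tw(G) ≤ 3. For the lower bound: the 4 vertex sets {1,2,6}, {7}, {5}, {0,3,4,8} are disjoint, each induces a connected subgraph, and every pair is joined by at least one edge of G. Contracting each set to a single vertex therefore yields K_{4} as a minor, and since treewidth is minor-monotone, tw(G) ≥ tw(K_{4}) = 3. Hence tw(G) = 3 exactly.

3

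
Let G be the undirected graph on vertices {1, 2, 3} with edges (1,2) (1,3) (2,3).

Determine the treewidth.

2

A width-2 tree decomposition is:
Bags: B1 = {1, 2, 3}
Tree: (single bag)
A single bag containing all 3 vertices is trivially a valid decomposition of width 2. Conversely, {1, 2, 3} is a clique of size 3, and the vertices of any clique must share a bag in every tree decomposition; so some bag has ≥ 3 vertices and tw(G) ≥ 2. Therefore the treewidth is 2.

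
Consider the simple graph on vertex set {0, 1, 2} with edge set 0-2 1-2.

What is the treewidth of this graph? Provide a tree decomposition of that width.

Each bag holds 2 vertices, so the decomposition has width 1, which upper-bounds the treewidth. Any graph with an edge has treewidth ≥ 1, and G has the edge 2–1. Therefore the treewidth is 1.

Treewidth 1.
One such decomposition:
Bags: B1 = {1, 2}  B2 = {0, 2}
Tree: B1–B2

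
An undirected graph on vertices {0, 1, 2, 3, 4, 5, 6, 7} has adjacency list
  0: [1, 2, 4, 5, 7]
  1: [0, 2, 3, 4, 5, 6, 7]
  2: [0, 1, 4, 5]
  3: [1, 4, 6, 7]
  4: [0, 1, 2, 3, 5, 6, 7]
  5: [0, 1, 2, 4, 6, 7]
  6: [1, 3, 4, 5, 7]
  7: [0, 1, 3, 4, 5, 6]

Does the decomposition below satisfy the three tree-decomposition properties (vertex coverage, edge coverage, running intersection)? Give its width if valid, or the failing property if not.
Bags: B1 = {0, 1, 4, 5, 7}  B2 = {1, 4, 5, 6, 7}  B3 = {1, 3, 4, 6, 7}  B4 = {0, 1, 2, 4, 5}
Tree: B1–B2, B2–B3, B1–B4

Vertex coverage: the bags together contain {0, 1, 2, 3, 4, 5, 6, 7}, the full vertex set. Edge coverage: each edge of G has both endpoints in at least one bag. Running intersection: for every vertex, the bags containing it form a connected subtree. All three properties hold, so this is a valid tree decomposition of width max|bag| − 1 = 4, and hence tw(G) ≤ 4.

Yes; width 4.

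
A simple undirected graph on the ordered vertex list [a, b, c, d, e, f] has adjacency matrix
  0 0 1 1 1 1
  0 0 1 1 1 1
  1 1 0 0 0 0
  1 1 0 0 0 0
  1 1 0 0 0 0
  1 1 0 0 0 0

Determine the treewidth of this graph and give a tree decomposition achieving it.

Treewidth 2.
One such decomposition:
Bags: B1 = {a, b, d}  B2 = {a, b, f}  B3 = {a, b, e}  B4 = {a, b, c}
Tree: B1–B2, B2–B3, B3–B4

Each bag holds 3 vertices, so the decomposition has width 2, which upper-bounds the treewidth. Since d–b–f–a–d is a cycle in G, G is not acyclic. Forests are exactly the graphs of treewidth ≤ 1, so tw(G) ≥ 2. The upper and lower bounds meet at 2, so that is the treewidth.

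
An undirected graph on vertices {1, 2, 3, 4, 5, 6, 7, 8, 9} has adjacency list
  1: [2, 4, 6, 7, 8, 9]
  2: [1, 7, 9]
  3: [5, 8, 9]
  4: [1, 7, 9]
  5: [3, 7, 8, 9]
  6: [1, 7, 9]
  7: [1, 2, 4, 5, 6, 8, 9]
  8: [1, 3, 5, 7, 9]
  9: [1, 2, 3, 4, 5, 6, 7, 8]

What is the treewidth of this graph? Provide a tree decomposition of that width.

The largest bag has 4 vertices, giving width 3; this decomposition certifies tw(G) ≤ 3. Conversely, {3, 5, 8, 9} is a clique of size 4, and the vertices of any clique must share a bag in every tree decomposition; so some bag has ≥ 4 vertices and tw(G) ≥ 3. The upper and lower bounds meet at 3, so that is the treewidth.

Treewidth 3.
One such decomposition:
Bags: B1 = {1, 7, 8, 9}  B2 = {5, 7, 8, 9}  B3 = {1, 2, 7, 9}  B4 = {1, 4, 7, 9}  B5 = {3, 5, 8, 9}  B6 = {1, 6, 7, 9}
Tree: B1–B2, B1–B3, B1–B4, B2–B5, B4–B6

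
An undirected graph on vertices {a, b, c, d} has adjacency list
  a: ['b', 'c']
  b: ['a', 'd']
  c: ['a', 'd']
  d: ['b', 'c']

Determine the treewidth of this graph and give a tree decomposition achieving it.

Treewidth 2.
One such decomposition:
Bags: B1 = {a, b, c}  B2 = {b, c, d}
Tree: B1–B2

Every bag has size at most 3, so the width is 3 − 1 = 2 and tw(G) ≤ 2. The edges c–a–b–d–c form a cycle, so G is not a tree and its treewidth is at least 2. The upper and lower bounds meet at 2, so that is the treewidth.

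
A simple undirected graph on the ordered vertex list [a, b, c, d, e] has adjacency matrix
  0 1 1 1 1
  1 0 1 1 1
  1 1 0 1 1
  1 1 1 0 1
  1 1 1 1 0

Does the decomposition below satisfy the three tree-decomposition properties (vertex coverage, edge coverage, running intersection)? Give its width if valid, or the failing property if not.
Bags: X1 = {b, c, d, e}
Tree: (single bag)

No — vertex a appears in no bag.

A tree decomposition must satisfy three properties: every vertex lies in some bag; for every edge, both endpoints lie together in some bag; and for every vertex, the bags containing it form a connected subtree. Here vertex a appears in no bag, so the decomposition is invalid.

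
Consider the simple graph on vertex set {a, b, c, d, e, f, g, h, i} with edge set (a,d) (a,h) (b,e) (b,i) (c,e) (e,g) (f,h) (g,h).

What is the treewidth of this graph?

1

A width-1 tree decomposition is:
Bags: B1 = {b, i}  B2 = {b, e}  B3 = {e, g}  B4 = {g, h}  B5 = {c, e}  B6 = {a, h}  B7 = {f, h}  B8 = {a, d}
Tree: B1–B2, B2–B3, B3–B4, B2–B5, B4–B6, B6–B7, B6–B8
The largest bag has 2 vertices, giving width 1; this decomposition certifies tw(G) ≤ 1. Any graph with an edge has treewidth ≥ 1, and G has the edge b–i. The upper and lower bounds meet at 1, so that is the treewidth.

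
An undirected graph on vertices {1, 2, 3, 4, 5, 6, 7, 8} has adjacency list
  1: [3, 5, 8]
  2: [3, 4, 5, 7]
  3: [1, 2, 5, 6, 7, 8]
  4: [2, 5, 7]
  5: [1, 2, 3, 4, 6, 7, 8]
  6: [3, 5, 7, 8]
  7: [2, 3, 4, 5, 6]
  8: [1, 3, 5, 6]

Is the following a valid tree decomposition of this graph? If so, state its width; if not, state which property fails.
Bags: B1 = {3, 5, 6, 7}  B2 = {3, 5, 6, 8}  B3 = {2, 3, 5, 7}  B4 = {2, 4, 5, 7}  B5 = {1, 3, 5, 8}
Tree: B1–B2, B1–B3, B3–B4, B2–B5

Every vertex of G appears in some bag (union = {1, 2, 3, 4, 5, 6, 7, 8}); every edge is covered by a bag; and for each vertex v the set of bags containing v is connected in the bag tree. The decomposition is therefore valid. The largest bag has 4 vertices, so the width is 3.

Yes; width 3.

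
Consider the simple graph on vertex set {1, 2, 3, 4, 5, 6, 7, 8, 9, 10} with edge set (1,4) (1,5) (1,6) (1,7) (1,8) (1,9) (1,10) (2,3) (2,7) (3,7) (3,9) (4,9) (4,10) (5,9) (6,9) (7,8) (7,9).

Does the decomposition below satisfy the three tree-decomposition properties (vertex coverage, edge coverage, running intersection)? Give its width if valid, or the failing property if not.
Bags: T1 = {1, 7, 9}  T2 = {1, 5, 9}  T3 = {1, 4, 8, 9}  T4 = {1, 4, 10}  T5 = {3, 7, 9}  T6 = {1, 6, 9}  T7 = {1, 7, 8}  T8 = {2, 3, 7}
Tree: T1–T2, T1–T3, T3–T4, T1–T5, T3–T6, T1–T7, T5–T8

No — bags containing vertex 8 are not connected in the tree.

A tree decomposition must satisfy three properties: every vertex lies in some bag; for every edge, both endpoints lie together in some bag; and for every vertex, the bags containing it form a connected subtree. Here bags containing vertex 8 are not connected in the tree, so the decomposition is invalid.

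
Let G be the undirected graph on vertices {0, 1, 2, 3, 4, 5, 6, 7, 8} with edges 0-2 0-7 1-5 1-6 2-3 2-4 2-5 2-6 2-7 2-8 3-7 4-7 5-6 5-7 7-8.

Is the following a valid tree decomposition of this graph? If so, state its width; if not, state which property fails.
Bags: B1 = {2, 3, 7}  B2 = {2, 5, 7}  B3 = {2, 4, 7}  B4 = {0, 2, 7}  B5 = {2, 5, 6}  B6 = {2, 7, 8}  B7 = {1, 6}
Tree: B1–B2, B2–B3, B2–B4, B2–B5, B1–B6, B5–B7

A tree decomposition must satisfy three properties: every vertex lies in some bag; for every edge, both endpoints lie together in some bag; and for every vertex, the bags containing it form a connected subtree. Here edge (5,1) lies in no bag, so the decomposition is invalid.

No — edge (5,1) lies in no bag.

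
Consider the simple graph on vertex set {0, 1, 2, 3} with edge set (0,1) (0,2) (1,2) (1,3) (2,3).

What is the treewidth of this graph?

A width-2 tree decomposition is:
Bags: B1 = {1, 2, 3}  B2 = {0, 1, 2}
Tree: B1–B2
Every bag has size at most 3, so the width is 3 − 1 = 2 and tw(G) ≤ 2. Conversely, {0, 1, 2} is a clique of size 3, and the vertices of any clique must share a bag in every tree decomposition; so some bag has ≥ 3 vertices and tw(G) ≥ 2. Hence tw(G) = 2 exactly.

2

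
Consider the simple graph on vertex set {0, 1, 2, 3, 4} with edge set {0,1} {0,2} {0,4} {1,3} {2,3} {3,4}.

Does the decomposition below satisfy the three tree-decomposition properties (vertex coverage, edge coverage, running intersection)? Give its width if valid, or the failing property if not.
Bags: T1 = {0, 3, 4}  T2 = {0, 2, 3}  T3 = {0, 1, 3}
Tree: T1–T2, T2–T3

Every vertex of G appears in some bag (union = {0, 1, 2, 3, 4}); every edge is covered by a bag; and for each vertex v the set of bags containing v is connected in the bag tree. The decomposition is therefore valid. The largest bag has 3 vertices, so the width is 2.

Yes; width 2.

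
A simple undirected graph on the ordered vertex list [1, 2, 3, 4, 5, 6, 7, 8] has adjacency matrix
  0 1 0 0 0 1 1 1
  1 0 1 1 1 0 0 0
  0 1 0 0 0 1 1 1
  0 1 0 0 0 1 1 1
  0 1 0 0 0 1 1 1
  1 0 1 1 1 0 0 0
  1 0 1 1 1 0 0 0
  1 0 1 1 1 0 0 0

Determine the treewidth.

4

A width-4 tree decomposition is:
Bags: B1 = {1, 3, 4, 5, 6}  B2 = {1, 3, 4, 5, 8}  B3 = {1, 3, 4, 5, 7}  B4 = {1, 2, 3, 4, 5}
Tree: B1–B2, B2–B3, B3–B4
The largest bag has 5 vertices, giving width 4; this decomposition certifies tw(G) ≤ 4. For the lower bound: the 5 vertex sets {5,6}, {3,8}, {1,7}, {4}, {2} are disjoint, each induces a connected subgraph, and every pair is joined by at least one edge of G. Contracting each set to a single vertex therefore yields K_{5} as a minor, and since treewidth is minor-monotone, tw(G) ≥ tw(K_{5}) = 4. Therefore the treewidth is 4.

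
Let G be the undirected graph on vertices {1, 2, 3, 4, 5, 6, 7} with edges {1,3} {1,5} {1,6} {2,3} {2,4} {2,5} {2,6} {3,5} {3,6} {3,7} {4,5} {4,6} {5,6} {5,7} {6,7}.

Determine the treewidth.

3

A width-3 tree decomposition is:
Bags: B1 = {2, 3, 5, 6}  B2 = {3, 5, 6, 7}  B3 = {1, 3, 5, 6}  B4 = {2, 4, 5, 6}
Tree: B1–B2, B2–B3, B1–B4
Every bag has size at most 4, so the width is 4 − 1 = 3 and tw(G) ≤ 3. For the lower bound, the 4 vertices {1, 3, 5, 6} are pairwise adjacent, and any tree decomposition puts a clique entirely inside one bag — forcing width ≥ 3. Therefore the treewidth is 3.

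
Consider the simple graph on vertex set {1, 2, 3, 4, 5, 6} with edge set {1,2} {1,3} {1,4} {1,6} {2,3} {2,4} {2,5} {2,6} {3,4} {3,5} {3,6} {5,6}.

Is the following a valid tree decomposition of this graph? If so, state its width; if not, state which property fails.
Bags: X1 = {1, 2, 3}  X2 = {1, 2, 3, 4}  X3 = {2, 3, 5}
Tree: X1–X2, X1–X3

No — vertex 6 appears in no bag.

A tree decomposition must satisfy three properties: every vertex lies in some bag; for every edge, both endpoints lie together in some bag; and for every vertex, the bags containing it form a connected subtree. Here vertex 6 appears in no bag, so the decomposition is invalid.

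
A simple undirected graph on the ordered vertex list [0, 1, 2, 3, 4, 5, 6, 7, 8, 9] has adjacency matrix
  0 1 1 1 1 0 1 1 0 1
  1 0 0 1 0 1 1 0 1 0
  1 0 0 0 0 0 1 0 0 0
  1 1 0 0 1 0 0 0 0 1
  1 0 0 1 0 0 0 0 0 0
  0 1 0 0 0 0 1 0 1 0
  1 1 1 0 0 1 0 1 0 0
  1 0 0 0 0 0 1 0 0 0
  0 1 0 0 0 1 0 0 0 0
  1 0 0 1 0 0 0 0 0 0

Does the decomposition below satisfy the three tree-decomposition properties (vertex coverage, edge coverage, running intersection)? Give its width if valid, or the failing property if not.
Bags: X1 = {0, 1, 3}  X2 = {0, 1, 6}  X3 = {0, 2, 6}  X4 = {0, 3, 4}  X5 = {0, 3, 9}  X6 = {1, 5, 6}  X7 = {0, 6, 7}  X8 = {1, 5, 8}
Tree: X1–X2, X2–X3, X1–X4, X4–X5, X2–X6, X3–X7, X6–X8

Yes; width 2.

Vertex coverage: the bags together contain {0, 1, 2, 3, 4, 5, 6, 7, 8, 9}, the full vertex set. Edge coverage: each edge of G has both endpoints in at least one bag. Running intersection: for every vertex, the bags containing it form a connected subtree. All three properties hold, so this is a valid tree decomposition of width max|bag| − 1 = 2, and hence tw(G) ≤ 2.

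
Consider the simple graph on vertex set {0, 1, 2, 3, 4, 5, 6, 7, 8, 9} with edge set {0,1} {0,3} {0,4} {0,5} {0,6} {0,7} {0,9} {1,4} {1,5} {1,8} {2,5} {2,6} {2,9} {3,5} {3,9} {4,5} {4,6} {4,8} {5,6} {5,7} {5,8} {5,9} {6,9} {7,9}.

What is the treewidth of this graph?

A width-3 tree decomposition is:
Bags: B1 = {0, 5, 6, 9}  B2 = {0, 5, 7, 9}  B3 = {0, 4, 5, 6}  B4 = {0, 1, 4, 5}  B5 = {0, 3, 5, 9}  B6 = {2, 5, 6, 9}  B7 = {1, 4, 5, 8}
Tree: B1–B2, B1–B3, B3–B4, B2–B5, B1–B6, B4–B7
Every bag has size at most 4, so the width is 4 − 1 = 3 and tw(G) ≤ 3. Conversely, {0, 1, 4, 5} is a clique of size 4, and the vertices of any clique must share a bag in every tree decomposition; so some bag has ≥ 4 vertices and tw(G) ≥ 3. The upper and lower bounds meet at 3, so that is the treewidth.

3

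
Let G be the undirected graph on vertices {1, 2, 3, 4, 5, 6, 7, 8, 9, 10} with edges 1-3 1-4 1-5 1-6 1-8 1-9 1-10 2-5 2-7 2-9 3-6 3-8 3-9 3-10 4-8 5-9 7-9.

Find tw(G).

2

A width-2 tree decomposition is:
Bags: B1 = {1, 3, 6}  B2 = {1, 3, 9}  B3 = {1, 3, 8}  B4 = {1, 5, 9}  B5 = {1, 3, 10}  B6 = {2, 5, 9}  B7 = {1, 4, 8}  B8 = {2, 7, 9}
Tree: B1–B2, B1–B3, B2–B4, B1–B5, B4–B6, B3–B7, B6–B8
Every bag has size at most 3, so the width is 3 − 1 = 2 and tw(G) ≤ 2. On the other hand G contains the 3-clique {1, 3, 8}. A clique must lie in a single bag of any decomposition, so no decomposition can have width below 2. Hence tw(G) = 2 exactly.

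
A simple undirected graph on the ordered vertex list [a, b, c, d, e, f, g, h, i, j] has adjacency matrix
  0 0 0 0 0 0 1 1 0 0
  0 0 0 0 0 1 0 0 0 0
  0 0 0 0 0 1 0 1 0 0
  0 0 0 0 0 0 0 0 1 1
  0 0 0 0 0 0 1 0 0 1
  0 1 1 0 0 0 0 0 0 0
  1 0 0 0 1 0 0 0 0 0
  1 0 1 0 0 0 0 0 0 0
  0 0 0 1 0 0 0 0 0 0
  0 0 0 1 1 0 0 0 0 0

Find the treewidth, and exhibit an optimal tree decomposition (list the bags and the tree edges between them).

Each bag holds 2 vertices, so the decomposition has width 1, which upper-bounds the treewidth. G has an edge, so its treewidth is at least 1. The upper and lower bounds meet at 1, so that is the treewidth.

Treewidth 1.
One optimal decomposition is:
Bags: B1 = {d, i}  B2 = {d, j}  B3 = {e, j}  B4 = {e, g}  B5 = {a, g}  B6 = {a, h}  B7 = {c, h}  B8 = {c, f}  B9 = {b, f}
Tree: B1–B2, B2–B3, B3–B4, B4–B5, B5–B6, B6–B7, B7–B8, B8–B9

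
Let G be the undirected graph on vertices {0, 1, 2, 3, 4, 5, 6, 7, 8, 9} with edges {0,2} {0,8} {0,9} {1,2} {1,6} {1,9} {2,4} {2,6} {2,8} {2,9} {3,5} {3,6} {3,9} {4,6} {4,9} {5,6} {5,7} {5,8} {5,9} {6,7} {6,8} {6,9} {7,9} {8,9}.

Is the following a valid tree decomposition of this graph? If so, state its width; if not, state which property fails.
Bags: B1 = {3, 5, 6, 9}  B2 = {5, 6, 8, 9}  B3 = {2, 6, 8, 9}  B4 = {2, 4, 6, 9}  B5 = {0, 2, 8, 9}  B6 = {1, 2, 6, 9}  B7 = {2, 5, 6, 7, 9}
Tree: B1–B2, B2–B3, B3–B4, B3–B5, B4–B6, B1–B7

No — bags containing vertex 2 are not connected in the tree.

A tree decomposition must satisfy three properties: every vertex lies in some bag; for every edge, both endpoints lie together in some bag; and for every vertex, the bags containing it form a connected subtree. Here bags containing vertex 2 are not connected in the tree, so the decomposition is invalid.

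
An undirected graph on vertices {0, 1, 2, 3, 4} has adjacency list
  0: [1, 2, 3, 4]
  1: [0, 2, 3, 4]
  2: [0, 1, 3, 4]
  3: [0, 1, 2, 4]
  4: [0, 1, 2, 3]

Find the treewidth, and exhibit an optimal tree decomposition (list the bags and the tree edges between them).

With just one bag of size 5, the width is 5 − 1 = 4, so tw(G) ≤ 4. For the lower bound, the 5 vertices {0, 1, 2, 3, 4} are pairwise adjacent, and any tree decomposition puts a clique entirely inside one bag — forcing width ≥ 4. Hence tw(G) = 4 exactly.

Treewidth 4.
One optimal decomposition is:
Bags: B1 = {0, 1, 2, 3, 4}
Tree: (single bag)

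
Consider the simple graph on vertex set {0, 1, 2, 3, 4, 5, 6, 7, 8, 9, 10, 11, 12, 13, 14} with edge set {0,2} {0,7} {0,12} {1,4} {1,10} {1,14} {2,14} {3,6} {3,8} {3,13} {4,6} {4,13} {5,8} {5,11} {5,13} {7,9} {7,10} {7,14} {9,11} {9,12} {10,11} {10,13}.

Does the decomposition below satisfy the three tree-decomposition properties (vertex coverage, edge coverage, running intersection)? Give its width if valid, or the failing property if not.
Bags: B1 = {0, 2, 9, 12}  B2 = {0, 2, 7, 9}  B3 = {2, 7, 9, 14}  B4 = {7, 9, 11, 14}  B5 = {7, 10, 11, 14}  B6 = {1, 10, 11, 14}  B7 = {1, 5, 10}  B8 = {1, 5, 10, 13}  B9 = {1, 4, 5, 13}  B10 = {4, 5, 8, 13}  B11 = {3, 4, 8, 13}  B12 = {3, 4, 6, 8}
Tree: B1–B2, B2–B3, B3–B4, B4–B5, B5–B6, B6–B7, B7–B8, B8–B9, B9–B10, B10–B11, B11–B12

No — edge (11,5) lies in no bag.

A tree decomposition must satisfy three properties: every vertex lies in some bag; for every edge, both endpoints lie together in some bag; and for every vertex, the bags containing it form a connected subtree. Here edge (11,5) lies in no bag, so the decomposition is invalid.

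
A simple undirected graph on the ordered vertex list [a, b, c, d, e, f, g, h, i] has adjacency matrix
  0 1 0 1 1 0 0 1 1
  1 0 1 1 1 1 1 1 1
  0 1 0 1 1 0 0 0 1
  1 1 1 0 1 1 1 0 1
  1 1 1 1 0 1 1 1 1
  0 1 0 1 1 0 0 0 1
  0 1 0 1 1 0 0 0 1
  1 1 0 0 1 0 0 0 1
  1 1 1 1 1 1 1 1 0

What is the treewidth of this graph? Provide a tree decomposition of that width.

The largest bag has 5 vertices, giving width 4; this decomposition certifies tw(G) ≤ 4. Conversely, {b, d, e, g, i} is a clique of size 5, and the vertices of any clique must share a bag in every tree decomposition; so some bag has ≥ 5 vertices and tw(G) ≥ 4. The upper and lower bounds meet at 4, so that is the treewidth.

Treewidth 4.
One such decomposition:
Bags: B1 = {a, b, e, h, i}  B2 = {a, b, d, e, i}  B3 = {b, d, e, g, i}  B4 = {b, d, e, f, i}  B5 = {b, c, d, e, i}
Tree: B1–B2, B2–B3, B2–B4, B2–B5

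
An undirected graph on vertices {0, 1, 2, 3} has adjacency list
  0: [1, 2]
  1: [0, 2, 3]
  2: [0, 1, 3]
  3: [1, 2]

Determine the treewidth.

2

A width-2 tree decomposition is:
Bags: B1 = {1, 2, 3}  B2 = {0, 1, 2}
Tree: B1–B2
Every bag has size at most 3, so the width is 3 − 1 = 2 and tw(G) ≤ 2. For the lower bound, the 3 vertices {0, 1, 2} are pairwise adjacent, and any tree decomposition puts a clique entirely inside one bag — forcing width ≥ 2. Therefore the treewidth is 2.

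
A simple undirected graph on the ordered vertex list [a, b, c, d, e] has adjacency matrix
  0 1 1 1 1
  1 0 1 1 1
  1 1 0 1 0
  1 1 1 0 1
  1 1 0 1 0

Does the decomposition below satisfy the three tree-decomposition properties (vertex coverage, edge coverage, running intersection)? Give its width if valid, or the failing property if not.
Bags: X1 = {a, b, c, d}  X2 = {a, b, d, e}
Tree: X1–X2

Every vertex of G appears in some bag (union = {a, b, c, d, e}); every edge is covered by a bag; and for each vertex v the set of bags containing v is connected in the bag tree. The decomposition is therefore valid. The largest bag has 4 vertices, so the width is 3.

Yes; width 3.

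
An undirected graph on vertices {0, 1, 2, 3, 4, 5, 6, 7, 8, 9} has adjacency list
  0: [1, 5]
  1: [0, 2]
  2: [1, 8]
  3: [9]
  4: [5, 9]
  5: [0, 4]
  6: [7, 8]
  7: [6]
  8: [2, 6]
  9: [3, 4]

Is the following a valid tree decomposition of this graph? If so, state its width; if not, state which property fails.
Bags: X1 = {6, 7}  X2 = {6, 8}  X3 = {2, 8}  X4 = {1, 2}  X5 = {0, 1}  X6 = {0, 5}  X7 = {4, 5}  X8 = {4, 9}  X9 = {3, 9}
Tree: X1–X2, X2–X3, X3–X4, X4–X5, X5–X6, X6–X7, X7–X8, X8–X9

Checking the three conditions: (i) the bags cover all of {0, 1, 2, 3, 4, 5, 6, 7, 8, 9}; (ii) for each edge, some bag contains both endpoints; (iii) the bags containing any fixed vertex form a subtree. All hold, so the decomposition is valid with width 2 − 1 = 1.

Yes; width 1.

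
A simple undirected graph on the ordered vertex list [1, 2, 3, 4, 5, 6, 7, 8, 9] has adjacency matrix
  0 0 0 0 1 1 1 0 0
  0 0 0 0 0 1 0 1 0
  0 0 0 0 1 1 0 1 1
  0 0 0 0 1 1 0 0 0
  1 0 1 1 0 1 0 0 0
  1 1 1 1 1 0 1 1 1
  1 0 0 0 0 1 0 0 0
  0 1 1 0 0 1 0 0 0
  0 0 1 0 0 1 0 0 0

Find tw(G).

A width-2 tree decomposition is:
Bags: B1 = {3, 6, 9}  B2 = {3, 6, 8}  B3 = {3, 5, 6}  B4 = {1, 5, 6}  B5 = {2, 6, 8}  B6 = {1, 6, 7}  B7 = {4, 5, 6}
Tree: B1–B2, B2–B3, B3–B4, B2–B5, B4–B6, B3–B7
Each bag holds 3 vertices, so the decomposition has width 2, which upper-bounds the treewidth. Conversely, {1, 5, 6} is a clique of size 3, and the vertices of any clique must share a bag in every tree decomposition; so some bag has ≥ 3 vertices and tw(G) ≥ 2. Combining the bounds, tw(G) = 2.

2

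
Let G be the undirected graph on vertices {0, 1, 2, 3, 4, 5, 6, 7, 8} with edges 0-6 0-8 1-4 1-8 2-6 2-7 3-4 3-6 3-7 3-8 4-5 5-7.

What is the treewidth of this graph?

A width-3 tree decomposition is:
Bags: B1 = {0, 2, 6, 7}  B2 = {0, 3, 6, 7}  B3 = {0, 3, 7, 8}  B4 = {3, 5, 7, 8}  B5 = {3, 4, 5, 8}  B6 = {1, 4, 5, 8}
Tree: B1–B2, B2–B3, B3–B4, B4–B5, B5–B6
Each bag holds 4 vertices, so the decomposition has width 3, which upper-bounds the treewidth. For the lower bound: the 4 vertex sets {0,2,6}, {7}, {3}, {1,4,5,8} are disjoint, each induces a connected subgraph, and every pair is joined by at least one edge of G. Contracting each set to a single vertex therefore yields K_{4} as a minor, and since treewidth is minor-monotone, tw(G) ≥ tw(K_{4}) = 3. Therefore the treewidth is 3.

3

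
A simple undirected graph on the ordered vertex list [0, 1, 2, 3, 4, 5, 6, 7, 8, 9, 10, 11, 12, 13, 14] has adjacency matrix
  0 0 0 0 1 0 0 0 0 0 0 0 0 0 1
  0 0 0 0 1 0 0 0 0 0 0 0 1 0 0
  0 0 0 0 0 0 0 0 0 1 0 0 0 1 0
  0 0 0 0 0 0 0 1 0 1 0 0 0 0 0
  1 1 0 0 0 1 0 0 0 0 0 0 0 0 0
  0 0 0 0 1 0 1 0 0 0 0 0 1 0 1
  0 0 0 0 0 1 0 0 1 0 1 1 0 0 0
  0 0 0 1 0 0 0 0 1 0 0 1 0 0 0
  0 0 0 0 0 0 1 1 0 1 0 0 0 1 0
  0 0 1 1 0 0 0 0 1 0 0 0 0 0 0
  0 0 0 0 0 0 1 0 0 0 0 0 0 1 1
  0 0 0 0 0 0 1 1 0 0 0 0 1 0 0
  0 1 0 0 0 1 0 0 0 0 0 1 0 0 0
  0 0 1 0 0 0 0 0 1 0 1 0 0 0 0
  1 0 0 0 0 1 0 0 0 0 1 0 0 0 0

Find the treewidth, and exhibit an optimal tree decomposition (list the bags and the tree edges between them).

Treewidth 3.
One such decomposition:
Bags: B1 = {2, 3, 7, 9}  B2 = {2, 7, 8, 9}  B3 = {2, 7, 8, 13}  B4 = {7, 8, 11, 13}  B5 = {6, 8, 11, 13}  B6 = {6, 10, 11, 13}  B7 = {6, 10, 11, 12}  B8 = {5, 6, 10, 12}  B9 = {5, 10, 12, 14}  B10 = {1, 5, 12, 14}  B11 = {1, 4, 5, 14}  B12 = {0, 1, 4, 14}
Tree: B1–B2, B2–B3, B3–B4, B4–B5, B5–B6, B6–B7, B7–B8, B8–B9, B9–B10, B10–B11, B11–B12

Every bag has size at most 4, so the width is 4 − 1 = 3 and tw(G) ≤ 3. For the lower bound: the 4 vertex sets {2,3,9}, {7}, {8}, {6,10,11,13} are disjoint, each induces a connected subgraph, and every pair is joined by at least one edge of G. Contracting each set to a single vertex therefore yields K_{4} as a minor, and since treewidth is minor-monotone, tw(G) ≥ tw(K_{4}) = 3. Combining the bounds, tw(G) = 3.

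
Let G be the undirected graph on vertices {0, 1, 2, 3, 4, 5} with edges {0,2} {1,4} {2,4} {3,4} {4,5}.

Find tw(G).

A width-1 tree decomposition is:
Bags: B1 = {3, 4}  B2 = {4, 5}  B3 = {1, 4}  B4 = {2, 4}  B5 = {0, 2}
Tree: B1–B2, B2–B3, B1–B4, B4–B5
The largest bag has 2 vertices, giving width 1; this decomposition certifies tw(G) ≤ 1. G has an edge, so its treewidth is at least 1. Therefore the treewidth is 1.

1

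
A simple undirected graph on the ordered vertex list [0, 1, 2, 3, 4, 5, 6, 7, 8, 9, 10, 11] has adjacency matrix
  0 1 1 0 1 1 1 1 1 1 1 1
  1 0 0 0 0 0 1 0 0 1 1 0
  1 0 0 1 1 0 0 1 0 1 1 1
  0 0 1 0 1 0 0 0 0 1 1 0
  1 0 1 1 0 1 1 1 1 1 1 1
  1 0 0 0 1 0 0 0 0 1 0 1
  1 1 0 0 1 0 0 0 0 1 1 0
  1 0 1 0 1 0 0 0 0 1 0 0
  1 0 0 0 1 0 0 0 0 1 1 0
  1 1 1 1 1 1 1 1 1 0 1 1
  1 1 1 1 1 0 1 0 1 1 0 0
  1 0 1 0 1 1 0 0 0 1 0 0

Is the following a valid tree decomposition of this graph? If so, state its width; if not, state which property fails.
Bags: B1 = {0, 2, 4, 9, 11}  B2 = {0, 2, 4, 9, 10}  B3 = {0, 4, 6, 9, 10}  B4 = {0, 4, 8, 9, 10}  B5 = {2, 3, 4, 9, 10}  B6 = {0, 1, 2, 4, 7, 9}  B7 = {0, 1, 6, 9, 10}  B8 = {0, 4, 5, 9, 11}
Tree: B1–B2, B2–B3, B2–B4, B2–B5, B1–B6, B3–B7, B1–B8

A tree decomposition must satisfy three properties: every vertex lies in some bag; for every edge, both endpoints lie together in some bag; and for every vertex, the bags containing it form a connected subtree. Here bags containing vertex 1 are not connected in the tree, so the decomposition is invalid.

No — bags containing vertex 1 are not connected in the tree.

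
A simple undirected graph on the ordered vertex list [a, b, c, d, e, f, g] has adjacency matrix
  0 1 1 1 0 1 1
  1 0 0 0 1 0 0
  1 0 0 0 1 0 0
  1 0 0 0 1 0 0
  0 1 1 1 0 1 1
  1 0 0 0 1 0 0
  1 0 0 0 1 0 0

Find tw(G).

A width-2 tree decomposition is:
Bags: B1 = {a, b, e}  B2 = {a, c, e}  B3 = {a, e, f}  B4 = {a, e, g}  B5 = {a, d, e}
Tree: B1–B2, B2–B3, B3–B4, B4–B5
The largest bag has 3 vertices, giving width 2; this decomposition certifies tw(G) ≤ 2. For the lower bound, G contains the cycle a–b–e–c–a, so G is not a forest; only forests have treewidth ≤ 1, hence tw(G) ≥ 2. Hence tw(G) = 2 exactly.

2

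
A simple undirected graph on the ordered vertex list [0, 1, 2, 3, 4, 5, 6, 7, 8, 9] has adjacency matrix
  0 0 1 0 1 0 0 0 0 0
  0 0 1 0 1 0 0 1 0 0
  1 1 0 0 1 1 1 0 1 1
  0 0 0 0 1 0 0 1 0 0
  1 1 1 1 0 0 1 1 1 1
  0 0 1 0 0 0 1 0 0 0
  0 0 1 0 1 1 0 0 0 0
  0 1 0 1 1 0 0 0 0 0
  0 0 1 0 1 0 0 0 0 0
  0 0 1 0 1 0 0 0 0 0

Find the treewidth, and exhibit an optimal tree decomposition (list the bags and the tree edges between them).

Each bag holds 3 vertices, so the decomposition has width 2, which upper-bounds the treewidth. On the other hand G contains the 3-clique {0, 2, 4}. A clique must lie in a single bag of any decomposition, so no decomposition can have width below 2. Combining the bounds, tw(G) = 2.

Treewidth 2.
One optimal decomposition is:
Bags: B1 = {1, 2, 4}  B2 = {2, 4, 8}  B3 = {1, 4, 7}  B4 = {3, 4, 7}  B5 = {0, 2, 4}  B6 = {2, 4, 6}  B7 = {2, 5, 6}  B8 = {2, 4, 9}
Tree: B1–B2, B1–B3, B3–B4, B1–B5, B2–B6, B6–B7, B6–B8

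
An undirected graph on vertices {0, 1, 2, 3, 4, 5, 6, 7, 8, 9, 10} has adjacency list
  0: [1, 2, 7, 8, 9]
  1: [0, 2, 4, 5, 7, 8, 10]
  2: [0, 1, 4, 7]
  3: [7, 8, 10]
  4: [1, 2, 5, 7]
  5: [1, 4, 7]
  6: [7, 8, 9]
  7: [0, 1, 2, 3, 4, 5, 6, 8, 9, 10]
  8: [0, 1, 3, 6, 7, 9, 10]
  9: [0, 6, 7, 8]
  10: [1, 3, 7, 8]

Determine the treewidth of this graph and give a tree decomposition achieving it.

Every bag has size at most 4, so the width is 4 − 1 = 3 and tw(G) ≤ 3. Conversely, {0, 1, 7, 8} is a clique of size 4, and the vertices of any clique must share a bag in every tree decomposition; so some bag has ≥ 4 vertices and tw(G) ≥ 3. Hence tw(G) = 3 exactly.

Treewidth 3.
Bags: B1 = {0, 1, 2, 7}  B2 = {0, 1, 7, 8}  B3 = {1, 7, 8, 10}  B4 = {1, 2, 4, 7}  B5 = {3, 7, 8, 10}  B6 = {0, 7, 8, 9}  B7 = {1, 4, 5, 7}  B8 = {6, 7, 8, 9}
Tree: B1–B2, B2–B3, B1–B4, B3–B5, B2–B6, B4–B7, B6–B8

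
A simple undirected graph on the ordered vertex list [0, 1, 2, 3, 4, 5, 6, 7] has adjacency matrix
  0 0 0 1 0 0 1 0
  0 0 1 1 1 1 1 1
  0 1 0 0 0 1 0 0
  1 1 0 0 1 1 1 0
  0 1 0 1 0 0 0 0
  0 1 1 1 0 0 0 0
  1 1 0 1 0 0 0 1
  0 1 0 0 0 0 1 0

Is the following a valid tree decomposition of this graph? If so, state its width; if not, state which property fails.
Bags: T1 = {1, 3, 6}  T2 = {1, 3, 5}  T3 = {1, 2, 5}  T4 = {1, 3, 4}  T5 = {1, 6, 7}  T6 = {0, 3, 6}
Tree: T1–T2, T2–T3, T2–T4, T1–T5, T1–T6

Yes; width 2.

Every vertex of G appears in some bag (union = {0, 1, 2, 3, 4, 5, 6, 7}); every edge is covered by a bag; and for each vertex v the set of bags containing v is connected in the bag tree. The decomposition is therefore valid. The largest bag has 3 vertices, so the width is 2.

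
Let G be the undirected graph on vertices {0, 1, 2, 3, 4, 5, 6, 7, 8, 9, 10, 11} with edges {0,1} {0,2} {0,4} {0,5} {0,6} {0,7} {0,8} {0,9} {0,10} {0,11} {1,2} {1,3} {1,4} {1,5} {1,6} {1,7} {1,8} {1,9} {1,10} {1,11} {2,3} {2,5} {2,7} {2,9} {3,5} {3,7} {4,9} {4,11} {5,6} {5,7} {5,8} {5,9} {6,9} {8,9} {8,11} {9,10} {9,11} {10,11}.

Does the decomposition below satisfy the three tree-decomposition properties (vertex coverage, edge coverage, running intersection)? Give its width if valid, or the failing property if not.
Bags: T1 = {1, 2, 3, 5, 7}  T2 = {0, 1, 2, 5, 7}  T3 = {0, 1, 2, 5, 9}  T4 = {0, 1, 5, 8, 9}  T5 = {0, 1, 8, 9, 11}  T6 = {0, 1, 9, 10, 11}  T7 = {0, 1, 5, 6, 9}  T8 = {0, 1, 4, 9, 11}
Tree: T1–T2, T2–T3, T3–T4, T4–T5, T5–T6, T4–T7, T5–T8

Checking the three conditions: (i) the bags cover all of {0, 1, 2, 3, 4, 5, 6, 7, 8, 9, 10, 11}; (ii) for each edge, some bag contains both endpoints; (iii) the bags containing any fixed vertex form a subtree. All hold, so the decomposition is valid with width 5 − 1 = 4.

Yes; width 4.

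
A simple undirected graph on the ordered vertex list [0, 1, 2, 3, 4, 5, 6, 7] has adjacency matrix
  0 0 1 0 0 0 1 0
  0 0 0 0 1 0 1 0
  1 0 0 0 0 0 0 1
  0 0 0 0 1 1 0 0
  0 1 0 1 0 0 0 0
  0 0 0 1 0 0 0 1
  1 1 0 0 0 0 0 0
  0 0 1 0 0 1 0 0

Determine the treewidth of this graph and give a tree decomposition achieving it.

Treewidth 2.
Bags: B1 = {0, 1, 6}  B2 = {0, 1, 4}  B3 = {0, 3, 4}  B4 = {0, 3, 5}  B5 = {0, 5, 7}  B6 = {0, 2, 7}
Tree: B1–B2, B2–B3, B3–B4, B4–B5, B5–B6

Each bag holds 3 vertices, so the decomposition has width 2, which upper-bounds the treewidth. Since 0–6–1–4–3–5–7–2–0 is a cycle in G, G is not acyclic. Forests are exactly the graphs of treewidth ≤ 1, so tw(G) ≥ 2. The upper and lower bounds meet at 2, so that is the treewidth.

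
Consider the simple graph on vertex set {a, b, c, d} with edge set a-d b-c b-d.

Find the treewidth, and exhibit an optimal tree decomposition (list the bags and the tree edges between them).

Treewidth 1.
One optimal decomposition is:
Bags: B1 = {b, c}  B2 = {b, d}  B3 = {a, d}
Tree: B1–B2, B2–B3

Every bag has size at most 2, so the width is 2 − 1 = 1 and tw(G) ≤ 1. Any graph with an edge has treewidth ≥ 1, and G has the edge c–b. Hence tw(G) = 1 exactly.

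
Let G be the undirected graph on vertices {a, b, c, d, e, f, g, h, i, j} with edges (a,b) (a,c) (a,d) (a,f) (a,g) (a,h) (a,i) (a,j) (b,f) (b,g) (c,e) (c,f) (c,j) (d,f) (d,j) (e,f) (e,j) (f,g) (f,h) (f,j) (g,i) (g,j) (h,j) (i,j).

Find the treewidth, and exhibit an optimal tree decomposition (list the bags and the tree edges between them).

Treewidth 3.
One such decomposition:
Bags: B1 = {a, b, f, g}  B2 = {a, f, g, j}  B3 = {a, c, f, j}  B4 = {a, d, f, j}  B5 = {a, f, h, j}  B6 = {c, e, f, j}  B7 = {a, g, i, j}
Tree: B1–B2, B2–B3, B3–B4, B2–B5, B3–B6, B2–B7

Every bag has size at most 4, so the width is 4 − 1 = 3 and tw(G) ≤ 3. For the lower bound, the 4 vertices {c, e, f, j} are pairwise adjacent, and any tree decomposition puts a clique entirely inside one bag — forcing width ≥ 3. The upper and lower bounds meet at 3, so that is the treewidth.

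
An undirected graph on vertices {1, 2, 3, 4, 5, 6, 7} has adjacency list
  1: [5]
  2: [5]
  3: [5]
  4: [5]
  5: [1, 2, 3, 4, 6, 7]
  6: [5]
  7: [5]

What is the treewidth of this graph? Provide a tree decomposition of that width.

Each bag holds 2 vertices, so the decomposition has width 1, which upper-bounds the treewidth. G has an edge, so its treewidth is at least 1. Combining the bounds, tw(G) = 1.

Treewidth 1.
One such decomposition:
Bags: B1 = {5, 7}  B2 = {2, 5}  B3 = {5, 6}  B4 = {4, 5}  B5 = {3, 5}  B6 = {1, 5}
Tree: B1–B2, B1–B3, B2–B4, B4–B5, B1–B6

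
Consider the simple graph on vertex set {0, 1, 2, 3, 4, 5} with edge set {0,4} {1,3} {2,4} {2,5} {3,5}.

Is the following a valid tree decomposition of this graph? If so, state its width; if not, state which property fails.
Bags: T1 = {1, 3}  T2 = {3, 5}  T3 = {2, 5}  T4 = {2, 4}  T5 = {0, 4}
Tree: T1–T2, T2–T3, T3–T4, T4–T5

Yes; width 1.

Vertex coverage: the bags together contain {0, 1, 2, 3, 4, 5}, the full vertex set. Edge coverage: each edge of G has both endpoints in at least one bag. Running intersection: for every vertex, the bags containing it form a connected subtree. All three properties hold, so this is a valid tree decomposition of width max|bag| − 1 = 1, and hence tw(G) ≤ 1.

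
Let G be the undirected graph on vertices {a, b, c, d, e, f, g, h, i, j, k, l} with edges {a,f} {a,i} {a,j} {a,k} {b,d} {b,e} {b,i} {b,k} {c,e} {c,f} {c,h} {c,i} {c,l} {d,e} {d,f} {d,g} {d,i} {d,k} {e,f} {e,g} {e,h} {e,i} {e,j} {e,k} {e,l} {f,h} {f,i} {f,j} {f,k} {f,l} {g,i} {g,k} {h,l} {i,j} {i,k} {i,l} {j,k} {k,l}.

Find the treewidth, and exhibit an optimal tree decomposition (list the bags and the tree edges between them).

The largest bag has 5 vertices, giving width 4; this decomposition certifies tw(G) ≤ 4. Conversely, {c, e, f, h, l} is a clique of size 5, and the vertices of any clique must share a bag in every tree decomposition; so some bag has ≥ 5 vertices and tw(G) ≥ 4. The upper and lower bounds meet at 4, so that is the treewidth.

Treewidth 4.
One optimal decomposition is:
Bags: B1 = {c, e, f, i, l}  B2 = {e, f, i, k, l}  B3 = {d, e, f, i, k}  B4 = {c, e, f, h, l}  B5 = {e, f, i, j, k}  B6 = {d, e, g, i, k}  B7 = {a, f, i, j, k}  B8 = {b, d, e, i, k}
Tree: B1–B2, B2–B3, B1–B4, B3–B5, B3–B6, B5–B7, B3–B8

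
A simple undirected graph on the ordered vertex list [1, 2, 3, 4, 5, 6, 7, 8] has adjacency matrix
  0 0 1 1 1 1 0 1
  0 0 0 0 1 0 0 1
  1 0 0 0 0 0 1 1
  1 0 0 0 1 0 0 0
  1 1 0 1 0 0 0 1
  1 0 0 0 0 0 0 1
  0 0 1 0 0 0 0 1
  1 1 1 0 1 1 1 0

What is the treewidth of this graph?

2

A width-2 tree decomposition is:
Bags: B1 = {2, 5, 8}  B2 = {1, 5, 8}  B3 = {1, 3, 8}  B4 = {3, 7, 8}  B5 = {1, 4, 5}  B6 = {1, 6, 8}
Tree: B1–B2, B2–B3, B3–B4, B2–B5, B2–B6
Every bag has size at most 3, so the width is 3 − 1 = 2 and tw(G) ≤ 2. Conversely, {1, 3, 8} is a clique of size 3, and the vertices of any clique must share a bag in every tree decomposition; so some bag has ≥ 3 vertices and tw(G) ≥ 2. Combining the bounds, tw(G) = 2.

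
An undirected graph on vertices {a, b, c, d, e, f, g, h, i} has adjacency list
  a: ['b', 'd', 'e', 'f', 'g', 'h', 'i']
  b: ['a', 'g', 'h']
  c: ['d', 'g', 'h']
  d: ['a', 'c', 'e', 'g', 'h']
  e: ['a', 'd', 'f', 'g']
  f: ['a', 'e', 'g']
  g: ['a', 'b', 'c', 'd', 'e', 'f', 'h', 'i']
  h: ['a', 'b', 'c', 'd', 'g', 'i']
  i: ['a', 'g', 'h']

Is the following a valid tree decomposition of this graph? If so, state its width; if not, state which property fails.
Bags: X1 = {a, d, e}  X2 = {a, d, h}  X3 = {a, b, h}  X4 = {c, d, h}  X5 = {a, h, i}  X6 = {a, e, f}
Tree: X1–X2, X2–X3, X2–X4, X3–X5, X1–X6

No — vertex g appears in no bag.

A tree decomposition must satisfy three properties: every vertex lies in some bag; for every edge, both endpoints lie together in some bag; and for every vertex, the bags containing it form a connected subtree. Here vertex g appears in no bag, so the decomposition is invalid.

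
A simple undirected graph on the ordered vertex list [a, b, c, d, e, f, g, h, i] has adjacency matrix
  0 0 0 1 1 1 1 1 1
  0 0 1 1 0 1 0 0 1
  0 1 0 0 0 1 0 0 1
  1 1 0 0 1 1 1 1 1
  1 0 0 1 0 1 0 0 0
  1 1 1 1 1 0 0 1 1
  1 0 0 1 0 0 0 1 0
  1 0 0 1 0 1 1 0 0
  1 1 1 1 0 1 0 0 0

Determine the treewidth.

A width-3 tree decomposition is:
Bags: B1 = {a, d, f, i}  B2 = {a, d, f, h}  B3 = {a, d, g, h}  B4 = {a, d, e, f}  B5 = {b, d, f, i}  B6 = {b, c, f, i}
Tree: B1–B2, B2–B3, B2–B4, B1–B5, B5–B6
The largest bag has 4 vertices, giving width 3; this decomposition certifies tw(G) ≤ 3. On the other hand G contains the 4-clique {a, d, g, h}. A clique must lie in a single bag of any decomposition, so no decomposition can have width below 3. Combining the bounds, tw(G) = 3.

3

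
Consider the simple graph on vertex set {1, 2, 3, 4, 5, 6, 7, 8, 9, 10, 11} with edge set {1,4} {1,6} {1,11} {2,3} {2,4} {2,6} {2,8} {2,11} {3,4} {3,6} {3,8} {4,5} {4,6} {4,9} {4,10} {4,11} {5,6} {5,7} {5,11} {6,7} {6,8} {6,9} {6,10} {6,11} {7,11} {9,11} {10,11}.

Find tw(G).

3

A width-3 tree decomposition is:
Bags: B1 = {2, 3, 6, 8}  B2 = {2, 3, 4, 6}  B3 = {2, 4, 6, 11}  B4 = {4, 5, 6, 11}  B5 = {4, 6, 9, 11}  B6 = {5, 6, 7, 11}  B7 = {1, 4, 6, 11}  B8 = {4, 6, 10, 11}
Tree: B1–B2, B2–B3, B3–B4, B3–B5, B4–B6, B5–B7, B4–B8
Every bag has size at most 4, so the width is 4 − 1 = 3 and tw(G) ≤ 3. Conversely, {2, 3, 6, 8} is a clique of size 4, and the vertices of any clique must share a bag in every tree decomposition; so some bag has ≥ 4 vertices and tw(G) ≥ 3. The upper and lower bounds meet at 3, so that is the treewidth.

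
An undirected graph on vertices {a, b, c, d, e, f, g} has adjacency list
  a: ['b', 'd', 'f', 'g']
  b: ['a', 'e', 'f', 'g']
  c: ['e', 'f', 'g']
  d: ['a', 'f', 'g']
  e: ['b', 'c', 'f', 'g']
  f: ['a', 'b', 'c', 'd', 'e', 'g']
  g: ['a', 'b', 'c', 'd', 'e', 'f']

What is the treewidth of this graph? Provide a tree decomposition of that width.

Every bag has size at most 4, so the width is 4 − 1 = 3 and tw(G) ≤ 3. On the other hand G contains the 4-clique {a, d, f, g}. A clique must lie in a single bag of any decomposition, so no decomposition can have width below 3. Combining the bounds, tw(G) = 3.

Treewidth 3.
One such decomposition:
Bags: B1 = {b, e, f, g}  B2 = {a, b, f, g}  B3 = {a, d, f, g}  B4 = {c, e, f, g}
Tree: B1–B2, B2–B3, B1–B4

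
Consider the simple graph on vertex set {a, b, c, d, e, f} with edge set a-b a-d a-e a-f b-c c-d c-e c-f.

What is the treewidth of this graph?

2

A width-2 tree decomposition is:
Bags: B1 = {a, c, f}  B2 = {a, b, c}  B3 = {a, c, e}  B4 = {a, c, d}
Tree: B1–B2, B2–B3, B3–B4
The largest bag has 3 vertices, giving width 2; this decomposition certifies tw(G) ≤ 2. Since c–f–a–b–c is a cycle in G, G is not acyclic. Forests are exactly the graphs of treewidth ≤ 1, so tw(G) ≥ 2. Hence tw(G) = 2 exactly.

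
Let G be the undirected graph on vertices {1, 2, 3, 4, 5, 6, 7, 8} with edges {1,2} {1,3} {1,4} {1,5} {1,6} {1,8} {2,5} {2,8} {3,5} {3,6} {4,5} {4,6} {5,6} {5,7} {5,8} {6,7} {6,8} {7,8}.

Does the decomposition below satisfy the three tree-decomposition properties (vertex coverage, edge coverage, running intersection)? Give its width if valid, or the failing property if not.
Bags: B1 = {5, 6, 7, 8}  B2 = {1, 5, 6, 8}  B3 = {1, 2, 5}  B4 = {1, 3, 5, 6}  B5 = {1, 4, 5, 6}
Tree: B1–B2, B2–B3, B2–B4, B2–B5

A tree decomposition must satisfy three properties: every vertex lies in some bag; for every edge, both endpoints lie together in some bag; and for every vertex, the bags containing it form a connected subtree. Here edge (8,2) lies in no bag, so the decomposition is invalid.

No — edge (8,2) lies in no bag.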